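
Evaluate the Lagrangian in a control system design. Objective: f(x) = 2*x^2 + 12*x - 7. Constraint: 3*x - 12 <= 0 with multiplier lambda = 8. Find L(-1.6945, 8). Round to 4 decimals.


Step 1: Evaluate f(x).
f(-1.6945) = 2*(-1.6945)^2 + 12*(-1.6945) - 7 = -21.5913
Step 2: Evaluate g(x).
g(-1.6945) = 3*-1.6945 - 12 = -17.0835
Step 3: Compute Lagrangian.
L = -21.5913 + 8*-17.0835 = -158.2593


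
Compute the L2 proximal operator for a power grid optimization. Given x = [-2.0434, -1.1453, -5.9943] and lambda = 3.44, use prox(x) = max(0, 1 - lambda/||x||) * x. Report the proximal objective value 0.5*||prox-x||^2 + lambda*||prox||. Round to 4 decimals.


Step 1: Compute ||x||.
||x|| = 6.4357
Step 2: Compute scaling factor.
scale = max(0, 1 - 3.44/6.4357) = 0.4655
Step 3: prox(x) = [-0.9512, -0.5331, -2.7903]
||prox(x)|| = 2.9957
Step 4: Proximal objective.
0.5*||prox-x||^2 = 5.9168
lambda*||prox|| = 10.3052
Total = 16.2222


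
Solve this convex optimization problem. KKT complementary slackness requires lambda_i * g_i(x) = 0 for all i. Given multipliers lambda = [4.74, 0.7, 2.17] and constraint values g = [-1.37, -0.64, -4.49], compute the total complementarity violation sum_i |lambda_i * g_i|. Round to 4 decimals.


KKT complementary slackness check:
lambda_1 * g_1 = 4.74 * -1.37 = -6.4938
lambda_2 * g_2 = 0.7 * -0.64 = -0.448
lambda_3 * g_3 = 2.17 * -4.49 = -9.7433
Total violation = 6.4938 + 0.448 + 9.7433 = 16.6851


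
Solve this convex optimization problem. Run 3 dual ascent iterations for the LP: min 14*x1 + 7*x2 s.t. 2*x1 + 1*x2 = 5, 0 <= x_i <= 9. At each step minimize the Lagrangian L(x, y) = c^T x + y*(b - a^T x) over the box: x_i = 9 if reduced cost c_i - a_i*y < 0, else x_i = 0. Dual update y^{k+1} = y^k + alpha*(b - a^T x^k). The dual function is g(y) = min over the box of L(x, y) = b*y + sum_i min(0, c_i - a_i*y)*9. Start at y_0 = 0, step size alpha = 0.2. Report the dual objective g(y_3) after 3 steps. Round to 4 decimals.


Dual ascent for LP: min 14*x1 + 7*x2, 2*x1 + 1*x2 = 5, 0 <= x_i <= 9
Step 1: y^k = 0.0, reduced costs: (14.0, 7.0)
  x^k = (0.0, 0.0), subgradient = b - a^T x = 5.0
  y^{k+1} = 0.0 + 0.2*5.0 = 1.0
Step 2: y^k = 1.0, reduced costs: (12.0, 6.0)
  x^k = (0.0, 0.0), subgradient = b - a^T x = 5.0
  y^{k+1} = 1.0 + 0.2*5.0 = 2.0
Step 3: y^k = 2.0, reduced costs: (10.0, 5.0)
  x^k = (0.0, 0.0), subgradient = b - a^T x = 5.0
  y^{k+1} = 2.0 + 0.2*5.0 = 3.0
Dual objective at y_3 = 3.0: reduced costs (8.0, 4.0), box minimizer x = (0.0, 0.0)
g(y_3) = b*y + (c1 - a1*y)*x1 + (c2 - a2*y)*x2 = 5*3.0 + 8.0*0.0 + 4.0*0.0 = 15.0 + 0.0 + 0.0 = 15.0


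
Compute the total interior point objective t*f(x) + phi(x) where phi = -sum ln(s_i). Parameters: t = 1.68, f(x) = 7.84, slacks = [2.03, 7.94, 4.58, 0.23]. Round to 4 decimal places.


Step 1: Compute log-barrier.
ln values: [0.708, 2.0719, 1.5217, -1.4697]
phi = -(0.708 + 2.0719 + 1.5217 - 1.4697) = -2.832
Step 2: Compute augmented objective.
t*f(x) = 1.68*7.84 = 13.1712
Total = 13.1712 - 2.832 = 10.3392


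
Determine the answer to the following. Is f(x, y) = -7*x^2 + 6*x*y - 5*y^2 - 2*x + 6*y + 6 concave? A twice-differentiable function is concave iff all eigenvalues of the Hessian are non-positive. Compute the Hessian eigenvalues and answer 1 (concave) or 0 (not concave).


The Hessian of f(x,y) = -7*x^2 + 6*x*y - 5*y^2 - 2*x + 6*y + 6 is:
H = [[-14, 6], [6, -10]]
Trace = -14 - 10 = -24
Determinant = -14*-10 - (6)^2 = 104
Discriminant = (-24)^2 - 4*104 = 160.0
Eigenvalues: lambda_1 = -18.3246, lambda_2 = -5.6754
The function is concave.

1


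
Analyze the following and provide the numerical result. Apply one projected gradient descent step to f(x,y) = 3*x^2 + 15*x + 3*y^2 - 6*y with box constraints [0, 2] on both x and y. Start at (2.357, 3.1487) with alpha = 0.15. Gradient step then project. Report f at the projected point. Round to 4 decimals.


Step 1: Compute gradient at (2.357, 3.1487).
grad_x = 2*3*2.357 + 15 = 29.142
grad_y = 2*3*3.1487 - 6 = 12.8922
Step 2: Gradient step.
x_raw = 2.357 - 0.15*29.142 = -2.0143
y_raw = 3.1487 - 0.15*12.8922 = 1.2149
Step 3: Project onto [0, 2].
x_proj = clip(-2.0143) = 0.0
y_proj = clip(1.2149) = 1.2149
Step 4: Evaluate f.
f(0.0, 1.2149) = -2.8615


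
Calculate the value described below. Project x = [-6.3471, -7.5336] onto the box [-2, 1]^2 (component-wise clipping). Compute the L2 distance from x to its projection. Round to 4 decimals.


Project each component onto [-2, 1].
clip(-6.3471) = -2.0, clip(-7.5336) = -2.0
Projection = [-2.0, -2.0]
Squared diffs: [18.8973, 30.6207]
Distance = sqrt(49.518) = 7.0369


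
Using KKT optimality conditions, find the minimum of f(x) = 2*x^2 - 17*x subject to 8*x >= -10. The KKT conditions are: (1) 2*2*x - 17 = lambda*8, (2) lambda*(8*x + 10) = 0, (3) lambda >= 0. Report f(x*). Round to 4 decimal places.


Step 1: Try lambda = 0 (constraint inactive).
Stationarity: 2*2*x - 17 = 0
x* = 17/(2*2) = 4.25
Check constraint: 8*4.25 = 34.0 >= -10 -- satisfied.
Step 2: Compute optimal value.
f(x*) = 2*4.25^2 - 17*4.25 = -36.125


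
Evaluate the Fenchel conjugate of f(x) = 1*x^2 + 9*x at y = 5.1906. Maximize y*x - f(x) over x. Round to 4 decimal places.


f*(y) = sup_x {y*x - a*x^2 - b*x} = sup_x {(y-b)*x - a*x^2}
FOC: (y - b) - 2a*x = 0 => x* = (y - b)/(2a)
x* = (5.1906 - 9)/(2*1) = -1.9047
f*(5.1906) = (y-b)^2/(4a) = (5.1906 - 9)^2/(4*1)
= 14.5115/4 = 3.6279


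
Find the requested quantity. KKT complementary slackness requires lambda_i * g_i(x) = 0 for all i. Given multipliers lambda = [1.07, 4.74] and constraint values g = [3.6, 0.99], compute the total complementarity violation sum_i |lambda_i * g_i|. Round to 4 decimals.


KKT complementary slackness check:
lambda_1 * g_1 = 1.07 * 3.6 = 3.852
lambda_2 * g_2 = 4.74 * 0.99 = 4.6926
Total violation = 3.852 + 4.6926 = 8.5446


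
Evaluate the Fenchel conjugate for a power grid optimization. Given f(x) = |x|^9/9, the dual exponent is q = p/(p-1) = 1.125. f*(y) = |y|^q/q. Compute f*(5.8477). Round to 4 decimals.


The conjugate exponent q satisfies 1/p + 1/q = 1.
p = 9, so q = 9/(9 - 1) = 1.125
|y|^q = 5.8477^1.125 = 7.2922
f*(5.8477) = 7.2922 / 1.125 = 6.482


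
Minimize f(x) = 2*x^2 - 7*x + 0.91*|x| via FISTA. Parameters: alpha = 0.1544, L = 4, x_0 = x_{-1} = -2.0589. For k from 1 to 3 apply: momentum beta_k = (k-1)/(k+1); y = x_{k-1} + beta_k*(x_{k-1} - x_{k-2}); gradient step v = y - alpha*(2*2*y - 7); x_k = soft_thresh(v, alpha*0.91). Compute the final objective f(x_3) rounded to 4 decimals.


FISTA on f(x) = 2*x^2 - 7*x + 0.91*|x|
L = 4, alpha = 0.1544
Iteration 1: beta = 0.0, y = -2.0589 + 0.0*(-2.0589 + 2.0589) = -2.0589
  grad(y) = -15.2356, v = y - alpha*grad = 0.2935
  prox(v) = soft_thresh(0.2935, 0.1405) = 0.153
Iteration 2: beta = 0.3333, y = 0.153 + 0.3333*(0.153 + 2.0589) = 0.8903
  grad(y) = -3.4389, v = y - alpha*grad = 1.4212
  prox(v) = soft_thresh(1.4212, 0.1405) = 1.2807
Iteration 3: beta = 0.5, y = 1.2807 + 0.5*(1.2807 - 0.153) = 1.8446
  grad(y) = 0.3785, v = y - alpha*grad = 1.7862
  prox(v) = soft_thresh(1.7862, 0.1405) = 1.6457
f(x_3) = 2*1.6457^2 - 7*1.6457 + 0.91*|1.6457| = -4.6057


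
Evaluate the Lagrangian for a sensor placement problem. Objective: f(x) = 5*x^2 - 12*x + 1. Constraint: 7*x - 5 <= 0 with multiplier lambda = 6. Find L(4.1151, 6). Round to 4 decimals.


Step 1: Evaluate f(x).
f(4.1151) = 5*4.1151^2 - 12*4.1151 + 1 = 36.289
Step 2: Evaluate g(x).
g(4.1151) = 7*4.1151 - 5 = 23.8057
Step 3: Compute Lagrangian.
L = 36.289 + 6*23.8057 = 179.1232


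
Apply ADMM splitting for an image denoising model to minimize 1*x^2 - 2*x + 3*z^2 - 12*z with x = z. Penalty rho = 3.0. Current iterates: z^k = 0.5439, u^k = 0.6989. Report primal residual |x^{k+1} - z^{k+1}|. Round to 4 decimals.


ADMM iteration with rho = 3.0, z^k = 0.5439, u^k = 0.6989
Step 1: x-update.
Minimize 1*x^2 - 2*x + (3.0/2)*(x - 0.5439 + 0.6989)^2
FOC: (2*1 + 3.0)*x = 2 + 3.0*(0.5439 - 0.6989)
x^{k+1} = 0.307
Step 2: z-update.
Minimize 3*z^2 - 12*z + (3.0/2)*(0.307 - z + 0.6989)^2
FOC: (2*3 + 3.0)*z = 12 + 3.0*(0.307 + 0.6989)
z^{k+1} = 1.6686
Step 3: u-update.
u^{k+1} = 0.6989 + 0.307 - 1.6686 = -0.6627
Step 4: Primal residual = |0.307 - 1.6686| = 1.3616


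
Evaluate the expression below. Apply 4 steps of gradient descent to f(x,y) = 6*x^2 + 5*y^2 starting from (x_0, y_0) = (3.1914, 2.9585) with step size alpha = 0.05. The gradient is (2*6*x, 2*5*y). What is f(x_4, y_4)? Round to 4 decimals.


Gradient descent on f(x,y) = 6*x^2 + 5*y^2.
Starting point: (3.1914, 2.9585), alpha = 0.05
Step 1: grad_x = 2*6*3.1914 = 38.2968, grad_y = 2*5*2.9585 = 29.585
  x_1 = 3.1914 - 0.05*38.2968 = 1.2766
  y_1 = 2.9585 - 0.05*29.585 = 1.4793
Step 2: grad_x = 2*6*1.2766 = 15.3187, grad_y = 2*5*1.4793 = 14.7925
  x_2 = 1.2766 - 0.05*15.3187 = 0.5106
  y_2 = 1.4793 - 0.05*14.7925 = 0.7396
Step 3: grad_x = 2*6*0.5106 = 6.1275, grad_y = 2*5*0.7396 = 7.3963
  x_3 = 0.5106 - 0.05*6.1275 = 0.2042
  y_3 = 0.7396 - 0.05*7.3963 = 0.3698
Step 4: grad_x = 2*6*0.2042 = 2.451, grad_y = 2*5*0.3698 = 3.6981
  x_4 = 0.2042 - 0.05*2.451 = 0.0817
  y_4 = 0.3698 - 0.05*3.6981 = 0.1849
f(0.0817, 0.1849) = 6*0.0817^2 + 5*0.1849^2 = 0.211


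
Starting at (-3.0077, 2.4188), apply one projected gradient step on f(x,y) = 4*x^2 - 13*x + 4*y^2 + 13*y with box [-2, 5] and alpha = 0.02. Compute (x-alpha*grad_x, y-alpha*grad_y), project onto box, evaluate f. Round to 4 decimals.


Step 1: Compute gradient at (-3.0077, 2.4188).
grad_x = 2*4*-3.0077 - 13 = -37.0616
grad_y = 2*4*2.4188 + 13 = 32.3504
Step 2: Gradient step.
x_raw = -3.0077 - 0.02*-37.0616 = -2.2665
y_raw = 2.4188 - 0.02*32.3504 = 1.7718
Step 3: Project onto [-2, 5].
x_proj = clip(-2.2665) = -2.0
y_proj = clip(1.7718) = 1.7718
Step 4: Evaluate f.
f(-2.0, 1.7718) = 77.5903


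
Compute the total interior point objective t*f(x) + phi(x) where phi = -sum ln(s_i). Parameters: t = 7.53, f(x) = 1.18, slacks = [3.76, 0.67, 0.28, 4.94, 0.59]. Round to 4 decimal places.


Step 1: Compute log-barrier.
ln values: [1.3244, -0.4005, -1.273, 1.5974, -0.5276]
phi = -(1.3244 - 0.4005 - 1.273 + 1.5974 - 0.5276) = -0.7207
Step 2: Compute augmented objective.
t*f(x) = 7.53*1.18 = 8.8854
Total = 8.8854 - 0.7207 = 8.1647


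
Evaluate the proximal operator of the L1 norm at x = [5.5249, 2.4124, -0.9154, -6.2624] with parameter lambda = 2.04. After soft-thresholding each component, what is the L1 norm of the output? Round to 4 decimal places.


Soft-thresholding with lambda = 2.04:
prox(5.5249) = sign(5.5249)*max(|5.5249| - 2.04, 0) = 3.4849
prox(2.4124) = sign(2.4124)*max(|2.4124| - 2.04, 0) = 0.3724
prox(-0.9154) = sign(-0.9154)*max(|-0.9154| - 2.04, 0) = 0.0
prox(-6.2624) = sign(-6.2624)*max(|-6.2624| - 2.04, 0) = -4.2224
prox(x) = [3.4849, 0.3724, 0.0, -4.2224]
||prox(x)||_1 = 3.4849 + 0.3724 + 0.0 + 4.2224 = 8.0797


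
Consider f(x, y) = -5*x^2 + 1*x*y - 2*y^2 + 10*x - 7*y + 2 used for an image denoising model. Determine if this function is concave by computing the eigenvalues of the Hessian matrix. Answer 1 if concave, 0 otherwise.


The Hessian of f(x,y) = -5*x^2 + 1*x*y - 2*y^2 + 10*x - 7*y + 2 is:
H = [[-10, 1], [1, -4]]
Trace = -10 - 4 = -14
Determinant = -10*-4 - (1)^2 = 39
Discriminant = (-14)^2 - 4*39 = 40.0
Eigenvalues: lambda_1 = -10.1623, lambda_2 = -3.8377
The function is concave.

1


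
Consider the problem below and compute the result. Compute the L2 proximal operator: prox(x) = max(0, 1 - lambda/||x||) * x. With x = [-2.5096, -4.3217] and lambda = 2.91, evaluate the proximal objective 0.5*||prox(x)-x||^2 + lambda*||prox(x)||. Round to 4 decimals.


Step 1: Compute ||x||.
||x|| = 4.9975
Step 2: Compute scaling factor.
scale = max(0, 1 - 2.91/4.9975) = 0.4177
Step 3: prox(x) = [-1.0483, -1.8052]
||prox(x)|| = 2.0875
Step 4: Proximal objective.
0.5*||prox-x||^2 = 4.2341
lambda*||prox|| = 6.0746
Total = 10.3087


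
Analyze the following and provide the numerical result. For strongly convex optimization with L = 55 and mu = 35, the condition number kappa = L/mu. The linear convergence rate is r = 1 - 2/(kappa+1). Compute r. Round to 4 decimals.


Step 1: Compute the condition number.
kappa = L/mu = 55/35 = 1.5714
Step 2: Compute the convergence rate.
r = 1 - 2/(kappa + 1) = 1 - 2*mu/(L + mu) = (L - mu)/(L + mu) = 20/90 = 0.2222


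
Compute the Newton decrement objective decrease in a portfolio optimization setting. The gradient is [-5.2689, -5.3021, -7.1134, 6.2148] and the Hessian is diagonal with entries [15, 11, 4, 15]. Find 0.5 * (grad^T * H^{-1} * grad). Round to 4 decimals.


Step 1: H is diagonal, so H^(-1) * g = [-0.3513, -0.482, -1.7784, 0.4143].
Step 2: g^T H^(-1) g = sum_i g_i^2 / H_ii
  = (-5.2689)^2/15 + (-5.3021)^2/11 + (-7.1134)^2/4 + (6.2148)^2/15
  = 1.8508 + 2.5557 + 12.6501 + 2.5749 = 19.6314
Step 3: Objective decrease = 0.5 * g^T H^(-1) g = 9.8157


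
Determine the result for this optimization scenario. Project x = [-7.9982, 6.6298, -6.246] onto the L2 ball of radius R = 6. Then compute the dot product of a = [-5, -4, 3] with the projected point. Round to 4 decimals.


Step 1: Compute ||x|| (intermediates to 6 decimals).
||x|| = sqrt((-7.9982)^2 + 6.6298^2 + (-6.246)^2) = 12.121797
Step 2: Project.
Since ||x|| > R, scale = R/||x|| = 6/12.121797 = 0.494976, proj(x) = scale * x
proj(x) = [-3.958917, 3.281592, -3.09162]
Step 3: Dot product.
a^T * proj(x) = -5*(-3.958917) - 4*3.281592 + 3*(-3.09162) = -2.6066


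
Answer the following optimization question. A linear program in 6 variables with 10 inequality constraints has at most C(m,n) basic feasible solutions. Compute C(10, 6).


Each vertex corresponds to some choice of n active constraints out of m, so the number of vertices is at most C(m, n) = m! / (n!(m-n)!).
m = 10, n = 6
Numerator: 10 * 9 * 8 * 7 * 6 * 5
Denominator: 6! = 720
C(10, 6) = 210


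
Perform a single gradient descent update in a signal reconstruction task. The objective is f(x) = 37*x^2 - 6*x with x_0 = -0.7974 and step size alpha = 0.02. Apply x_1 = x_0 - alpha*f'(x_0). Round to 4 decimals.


We compute the gradient at x_0 and apply the update.
f'(x) = 74*x - 6
f'(-0.7974) = 74*-0.7974 - 6 = -65.0076
x_1 = -0.7974 - 0.02*-65.0076 = 0.5028


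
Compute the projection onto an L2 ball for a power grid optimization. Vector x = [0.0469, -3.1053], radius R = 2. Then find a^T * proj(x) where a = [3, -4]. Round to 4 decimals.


Step 1: Compute ||x|| (intermediates to 6 decimals).
||x|| = sqrt(0.0469^2 + (-3.1053)^2) = 3.105654
Step 2: Project.
Since ||x|| > R, scale = R/||x|| = 2/3.105654 = 0.643987, proj(x) = scale * x
proj(x) = [0.030203, -1.999773]
Step 3: Dot product.
a^T * proj(x) = 3*0.030203 - 4*(-1.999773) = 8.0897


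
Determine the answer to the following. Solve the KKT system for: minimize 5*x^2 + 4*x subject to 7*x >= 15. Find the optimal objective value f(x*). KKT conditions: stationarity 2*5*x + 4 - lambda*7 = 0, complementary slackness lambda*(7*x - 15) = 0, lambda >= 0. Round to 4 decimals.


Step 1: Try lambda = 0 (constraint inactive).
x_unc = -4/(2*5) = -0.4
Check: 7*-0.4 = -2.8 < 15 -- violated!
Step 2: Constraint must be active: 7*x = 15
x* = 15/7 = 2.1429 (rounded; the exact value 15/7 is used below)
lambda = (2*5*(15/7) + 4)/7 = 3.6327
Step 3: Compute optimal value.
f(x*) = 5*(15/7)^2 + 4*(15/7) = 31.5306


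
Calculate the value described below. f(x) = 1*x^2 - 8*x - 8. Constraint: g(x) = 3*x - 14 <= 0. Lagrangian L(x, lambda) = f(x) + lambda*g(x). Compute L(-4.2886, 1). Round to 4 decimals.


Step 1: Evaluate f(x).
f(-4.2886) = 1*(-4.2886)^2 - 8*(-4.2886) - 8 = 44.7009
Step 2: Evaluate g(x).
g(-4.2886) = 3*-4.2886 - 14 = -26.8658
Step 3: Compute Lagrangian.
L = 44.7009 + 1*-26.8658 = 17.8351


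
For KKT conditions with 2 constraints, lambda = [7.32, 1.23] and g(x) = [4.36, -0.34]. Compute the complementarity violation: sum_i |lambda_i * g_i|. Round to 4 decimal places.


KKT complementary slackness check:
lambda_1 * g_1 = 7.32 * 4.36 = 31.9152
lambda_2 * g_2 = 1.23 * -0.34 = -0.4182
Total violation = 31.9152 + 0.4182 = 32.3334


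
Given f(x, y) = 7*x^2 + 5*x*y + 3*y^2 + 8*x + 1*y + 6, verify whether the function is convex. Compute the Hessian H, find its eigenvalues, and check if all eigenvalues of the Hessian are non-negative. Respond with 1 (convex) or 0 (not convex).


The Hessian of f(x,y) = 7*x^2 + 5*x*y + 3*y^2 + 8*x + 1*y + 6 is:
H = [[14, 5], [5, 6]]
Trace = 14 + 6 = 20
Determinant = 14*6 - (5)^2 = 59
Discriminant = (20)^2 - 4*59 = 164.0
Eigenvalues: lambda_1 = 3.5969, lambda_2 = 16.4031
The function is convex.

1


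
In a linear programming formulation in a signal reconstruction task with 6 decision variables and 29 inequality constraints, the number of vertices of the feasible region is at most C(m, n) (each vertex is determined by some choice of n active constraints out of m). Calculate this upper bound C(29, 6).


Each vertex corresponds to some choice of n active constraints out of m, so the number of vertices is at most C(m, n) = m! / (n!(m-n)!).
m = 29, n = 6
Numerator: 29 * 28 * 27 * 26 * 25 * 24
Denominator: 6! = 720
C(29, 6) = 475020


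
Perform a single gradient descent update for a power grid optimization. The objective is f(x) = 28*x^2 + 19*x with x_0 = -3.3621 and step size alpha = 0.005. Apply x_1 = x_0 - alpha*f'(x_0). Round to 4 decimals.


We compute the gradient at x_0 and apply the update.
f'(x) = 56*x + 19
f'(-3.3621) = 56*-3.3621 + 19 = -169.2776
x_1 = -3.3621 - 0.005*-169.2776 = -2.5157


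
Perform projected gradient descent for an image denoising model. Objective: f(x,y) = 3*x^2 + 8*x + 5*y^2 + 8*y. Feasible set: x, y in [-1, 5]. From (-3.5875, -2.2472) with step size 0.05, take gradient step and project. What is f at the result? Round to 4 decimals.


Step 1: Compute gradient at (-3.5875, -2.2472).
grad_x = 2*3*-3.5875 + 8 = -13.525
grad_y = 2*5*-2.2472 + 8 = -14.472
Step 2: Gradient step.
x_raw = -3.5875 - 0.05*-13.525 = -2.9113
y_raw = -2.2472 - 0.05*-14.472 = -1.5236
Step 3: Project onto [-1, 5].
x_proj = clip(-2.9113) = -1.0
y_proj = clip(-1.5236) = -1.0
Step 4: Evaluate f.
f(-1.0, -1.0) = -8.0


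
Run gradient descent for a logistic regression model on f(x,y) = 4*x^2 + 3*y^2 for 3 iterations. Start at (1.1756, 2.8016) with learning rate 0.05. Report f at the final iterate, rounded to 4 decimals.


Gradient descent on f(x,y) = 4*x^2 + 3*y^2.
Starting point: (1.1756, 2.8016), alpha = 0.05
Step 1: grad_x = 2*4*1.1756 = 9.4048, grad_y = 2*3*2.8016 = 16.8096
  x_1 = 1.1756 - 0.05*9.4048 = 0.7054
  y_1 = 2.8016 - 0.05*16.8096 = 1.9611
Step 2: grad_x = 2*4*0.7054 = 5.6429, grad_y = 2*3*1.9611 = 11.7667
  x_2 = 0.7054 - 0.05*5.6429 = 0.4232
  y_2 = 1.9611 - 0.05*11.7667 = 1.3728
Step 3: grad_x = 2*4*0.4232 = 3.3857, grad_y = 2*3*1.3728 = 8.2367
  x_3 = 0.4232 - 0.05*3.3857 = 0.2539
  y_3 = 1.3728 - 0.05*8.2367 = 0.9609
f(0.2539, 0.9609) = 4*0.2539^2 + 3*0.9609^2 = 3.0282


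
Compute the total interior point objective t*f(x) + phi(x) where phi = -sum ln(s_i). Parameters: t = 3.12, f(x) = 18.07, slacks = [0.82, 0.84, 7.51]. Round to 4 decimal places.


Step 1: Compute log-barrier.
ln values: [-0.1985, -0.1744, 2.0162]
phi = -(-0.1985 - 0.1744 + 2.0162) = -1.6434
Step 2: Compute augmented objective.
t*f(x) = 3.12*18.07 = 56.3784
Total = 56.3784 - 1.6434 = 54.735


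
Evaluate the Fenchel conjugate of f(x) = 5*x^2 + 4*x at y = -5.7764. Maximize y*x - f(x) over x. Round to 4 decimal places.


f*(y) = sup_x {y*x - a*x^2 - b*x} = sup_x {(y-b)*x - a*x^2}
FOC: (y - b) - 2a*x = 0 => x* = (y - b)/(2a)
x* = (-5.7764 - 4)/(2*5) = -0.9776
f*(-5.7764) = (y-b)^2/(4a) = (-5.7764 - 4)^2/(4*5)
= 95.578/20 = 4.7789


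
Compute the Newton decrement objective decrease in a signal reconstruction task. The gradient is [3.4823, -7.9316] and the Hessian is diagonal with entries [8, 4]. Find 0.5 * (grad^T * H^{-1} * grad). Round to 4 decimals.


Step 1: H is diagonal, so H^(-1) * g = [0.4353, -1.9829].
Step 2: g^T H^(-1) g = sum_i g_i^2 / H_ii
  = (3.4823)^2/8 + (-7.9316)^2/4
  = 1.5158 + 15.7276 = 17.2434
Step 3: Objective decrease = 0.5 * g^T H^(-1) g = 8.6217


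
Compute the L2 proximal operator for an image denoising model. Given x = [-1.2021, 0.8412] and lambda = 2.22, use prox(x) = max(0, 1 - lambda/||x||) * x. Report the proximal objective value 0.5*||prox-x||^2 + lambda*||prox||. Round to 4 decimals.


Step 1: Compute ||x||.
||x|| = 1.4672
Step 2: Compute scaling factor.
scale = max(0, 1 - 2.22/1.4672) = 0.0
Step 3: prox(x) = [-0.0, 0.0]
||prox(x)|| = 0.0
Step 4: Proximal objective.
0.5*||prox-x||^2 = 1.0763
lambda*||prox|| = 0.0
Total = 1.0763


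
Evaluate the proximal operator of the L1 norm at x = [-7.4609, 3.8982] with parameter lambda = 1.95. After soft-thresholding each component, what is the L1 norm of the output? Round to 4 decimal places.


Soft-thresholding with lambda = 1.95:
prox(-7.4609) = sign(-7.4609)*max(|-7.4609| - 1.95, 0) = -5.5109
prox(3.8982) = sign(3.8982)*max(|3.8982| - 1.95, 0) = 1.9482
prox(x) = [-5.5109, 1.9482]
||prox(x)||_1 = 5.5109 + 1.9482 = 7.4591


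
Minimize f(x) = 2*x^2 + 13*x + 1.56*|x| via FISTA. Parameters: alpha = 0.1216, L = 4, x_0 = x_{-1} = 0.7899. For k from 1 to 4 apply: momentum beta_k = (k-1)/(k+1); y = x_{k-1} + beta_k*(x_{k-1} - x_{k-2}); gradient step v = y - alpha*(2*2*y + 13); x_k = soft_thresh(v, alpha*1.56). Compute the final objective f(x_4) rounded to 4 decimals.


FISTA on f(x) = 2*x^2 + 13*x + 1.56*|x|
L = 4, alpha = 0.1216
Iteration 1: beta = 0.0, y = 0.7899 + 0.0*(0.7899 - 0.7899) = 0.7899
  grad(y) = 16.1596, v = y - alpha*grad = -1.1751
  prox(v) = soft_thresh(-1.1751, 0.1897) = -0.9854
Iteration 2: beta = 0.3333, y = -0.9854 + 0.3333*(-0.9854 - 0.7899) = -1.5772
  grad(y) = 6.6913, v = y - alpha*grad = -2.3908
  prox(v) = soft_thresh(-2.3908, 0.1897) = -2.2011
Iteration 3: beta = 0.5, y = -2.2011 + 0.5*(-2.2011 + 0.9854) = -2.809
  grad(y) = 1.764, v = y - alpha*grad = -3.0235
  prox(v) = soft_thresh(-3.0235, 0.1897) = -2.8338
Iteration 4: beta = 0.6, y = -2.8338 + 0.6*(-2.8338 + 2.2011) = -3.2134
  grad(y) = 0.1463, v = y - alpha*grad = -3.2312
  prox(v) = soft_thresh(-3.2312, 0.1897) = -3.0415
f(x_4) = 2*(-3.0415)^2 + 13*(-3.0415) + 1.56*|-3.0415| = -16.2933


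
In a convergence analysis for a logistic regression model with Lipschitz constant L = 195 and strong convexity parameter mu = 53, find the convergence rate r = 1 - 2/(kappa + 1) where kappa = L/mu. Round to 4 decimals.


Step 1: Compute the condition number.
kappa = L/mu = 195/53 = 3.6792
Step 2: Compute the convergence rate.
r = 1 - 2/(kappa + 1) = 1 - 2*mu/(L + mu) = (L - mu)/(L + mu) = 142/248 = 0.5726


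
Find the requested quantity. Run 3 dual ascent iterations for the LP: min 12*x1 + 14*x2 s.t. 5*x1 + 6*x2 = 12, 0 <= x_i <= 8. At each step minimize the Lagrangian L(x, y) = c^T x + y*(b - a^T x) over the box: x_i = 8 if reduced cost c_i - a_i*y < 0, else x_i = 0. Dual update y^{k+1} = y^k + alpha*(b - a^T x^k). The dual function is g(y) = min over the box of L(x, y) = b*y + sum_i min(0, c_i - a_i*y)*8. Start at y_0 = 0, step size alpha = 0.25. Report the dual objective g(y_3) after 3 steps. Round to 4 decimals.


Dual ascent for LP: min 12*x1 + 14*x2, 5*x1 + 6*x2 = 12, 0 <= x_i <= 8
Step 1: y^k = 0.0, reduced costs: (12.0, 14.0)
  x^k = (0.0, 0.0), subgradient = b - a^T x = 12.0
  y^{k+1} = 0.0 + 0.25*12.0 = 3.0
Step 2: y^k = 3.0, reduced costs: (-3.0, -4.0)
  x^k = (8.0, 8.0), subgradient = b - a^T x = -76.0
  y^{k+1} = 3.0 + 0.25*-76.0 = -16.0
Step 3: y^k = -16.0, reduced costs: (92.0, 110.0)
  x^k = (0.0, 0.0), subgradient = b - a^T x = 12.0
  y^{k+1} = -16.0 + 0.25*12.0 = -13.0
Dual objective at y_3 = -13.0: reduced costs (77.0, 92.0), box minimizer x = (0.0, 0.0)
g(y_3) = b*y + (c1 - a1*y)*x1 + (c2 - a2*y)*x2 = 12*(-13.0) + 77.0*0.0 + 92.0*0.0 = -156.0 + 0.0 + 0.0 = -156.0


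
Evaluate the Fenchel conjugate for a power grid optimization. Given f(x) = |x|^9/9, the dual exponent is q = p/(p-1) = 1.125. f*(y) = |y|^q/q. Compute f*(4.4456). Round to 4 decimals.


The conjugate exponent q satisfies 1/p + 1/q = 1.
p = 9, so q = 9/(9 - 1) = 1.125
|y|^q = 4.4456^1.125 = 5.357
f*(4.4456) = 5.357 / 1.125 = 4.7618


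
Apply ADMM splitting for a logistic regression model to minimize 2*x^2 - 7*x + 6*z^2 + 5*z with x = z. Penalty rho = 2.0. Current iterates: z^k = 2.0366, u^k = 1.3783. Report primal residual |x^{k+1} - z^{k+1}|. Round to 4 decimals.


ADMM iteration with rho = 2.0, z^k = 2.0366, u^k = 1.3783
Step 1: x-update.
Minimize 2*x^2 - 7*x + (2.0/2)*(x - 2.0366 + 1.3783)^2
FOC: (2*2 + 2.0)*x = 7 + 2.0*(2.0366 - 1.3783)
x^{k+1} = 1.3861
Step 2: z-update.
Minimize 6*z^2 + 5*z + (2.0/2)*(1.3861 - z + 1.3783)^2
FOC: (2*6 + 2.0)*z = -5 + 2.0*(1.3861 + 1.3783)
z^{k+1} = 0.0378
Step 3: u-update.
u^{k+1} = 1.3783 + 1.3861 - 0.0378 = 2.7266
Step 4: Primal residual = |1.3861 - 0.0378| = 1.3483


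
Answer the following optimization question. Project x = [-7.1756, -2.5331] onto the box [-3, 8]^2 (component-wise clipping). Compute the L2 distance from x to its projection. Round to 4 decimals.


Project each component onto [-3, 8].
clip(-7.1756) = -3.0, clip(-2.5331) = -2.5331
Projection = [-3.0, -2.5331]
Squared diffs: [17.4356, 0.0]
Distance = sqrt(17.4356) = 4.1756


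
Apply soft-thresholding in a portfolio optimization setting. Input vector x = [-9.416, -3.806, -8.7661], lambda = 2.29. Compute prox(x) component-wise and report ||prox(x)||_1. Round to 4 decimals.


Soft-thresholding with lambda = 2.29:
prox(-9.416) = sign(-9.416)*max(|-9.416| - 2.29, 0) = -7.126
prox(-3.806) = sign(-3.806)*max(|-3.806| - 2.29, 0) = -1.516
prox(-8.7661) = sign(-8.7661)*max(|-8.7661| - 2.29, 0) = -6.4761
prox(x) = [-7.126, -1.516, -6.4761]
||prox(x)||_1 = 7.126 + 1.516 + 6.4761 = 15.1181


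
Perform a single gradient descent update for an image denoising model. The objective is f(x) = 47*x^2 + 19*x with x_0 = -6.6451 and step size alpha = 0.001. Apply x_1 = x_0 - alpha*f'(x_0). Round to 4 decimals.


We compute the gradient at x_0 and apply the update.
f'(x) = 94*x + 19
f'(-6.6451) = 94*-6.6451 + 19 = -605.6394
x_1 = -6.6451 - 0.001*-605.6394 = -6.0395


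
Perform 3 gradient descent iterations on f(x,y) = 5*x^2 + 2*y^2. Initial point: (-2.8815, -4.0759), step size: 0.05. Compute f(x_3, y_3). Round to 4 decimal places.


Gradient descent on f(x,y) = 5*x^2 + 2*y^2.
Starting point: (-2.8815, -4.0759), alpha = 0.05
Step 1: grad_x = 2*5*-2.8815 = -28.815, grad_y = 2*2*-4.0759 = -16.3036
  x_1 = -2.8815 - 0.05*-28.815 = -1.4408
  y_1 = -4.0759 - 0.05*-16.3036 = -3.2607
Step 2: grad_x = 2*5*-1.4408 = -14.4075, grad_y = 2*2*-3.2607 = -13.0429
  x_2 = -1.4408 - 0.05*-14.4075 = -0.7204
  y_2 = -3.2607 - 0.05*-13.0429 = -2.6086
Step 3: grad_x = 2*5*-0.7204 = -7.2038, grad_y = 2*2*-2.6086 = -10.4343
  x_3 = -0.7204 - 0.05*-7.2038 = -0.3602
  y_3 = -2.6086 - 0.05*-10.4343 = -2.0869
f(-0.3602, -2.0869) = 5*(-0.3602)^2 + 2*(-2.0869)^2 = 9.3587


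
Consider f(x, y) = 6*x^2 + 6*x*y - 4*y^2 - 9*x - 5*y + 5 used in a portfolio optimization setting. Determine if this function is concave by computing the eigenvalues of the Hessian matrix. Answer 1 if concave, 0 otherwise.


The Hessian of f(x,y) = 6*x^2 + 6*x*y - 4*y^2 - 9*x - 5*y + 5 is:
H = [[12, 6], [6, -8]]
Trace = 12 - 8 = 4
Determinant = 12*-8 - (6)^2 = -132
Discriminant = (4)^2 - 4*-132 = 544.0
Eigenvalues: lambda_1 = -9.6619, lambda_2 = 13.6619
The function is not concave.

0


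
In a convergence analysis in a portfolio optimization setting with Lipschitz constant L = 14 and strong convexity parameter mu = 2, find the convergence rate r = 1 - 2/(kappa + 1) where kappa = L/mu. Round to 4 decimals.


Step 1: Compute the condition number.
kappa = L/mu = 14/2 = 7.0
Step 2: Compute the convergence rate.
r = 1 - 2/(kappa + 1) = 1 - 2*mu/(L + mu) = (L - mu)/(L + mu) = 12/16 = 0.75


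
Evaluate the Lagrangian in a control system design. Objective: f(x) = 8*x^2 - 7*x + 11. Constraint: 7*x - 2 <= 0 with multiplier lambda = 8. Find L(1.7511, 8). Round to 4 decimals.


Step 1: Evaluate f(x).
f(1.7511) = 8*1.7511^2 - 7*1.7511 + 11 = 23.2731
Step 2: Evaluate g(x).
g(1.7511) = 7*1.7511 - 2 = 10.2577
Step 3: Compute Lagrangian.
L = 23.2731 + 8*10.2577 = 105.3347


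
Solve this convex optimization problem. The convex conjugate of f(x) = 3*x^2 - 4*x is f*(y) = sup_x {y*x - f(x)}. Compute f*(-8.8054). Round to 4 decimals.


f*(y) = sup_x {y*x - a*x^2 - b*x} = sup_x {(y-b)*x - a*x^2}
FOC: (y - b) - 2a*x = 0 => x* = (y - b)/(2a)
x* = (-8.8054 + 4)/(2*3) = -0.8009
f*(-8.8054) = (y-b)^2/(4a) = (-8.8054 + 4)^2/(4*3)
= 23.0919/12 = 1.9243


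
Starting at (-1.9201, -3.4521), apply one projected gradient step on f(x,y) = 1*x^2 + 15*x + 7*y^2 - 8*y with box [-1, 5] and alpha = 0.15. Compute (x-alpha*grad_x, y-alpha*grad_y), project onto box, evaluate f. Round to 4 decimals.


Step 1: Compute gradient at (-1.9201, -3.4521).
grad_x = 2*1*-1.9201 + 15 = 11.1598
grad_y = 2*7*-3.4521 - 8 = -56.3294
Step 2: Gradient step.
x_raw = -1.9201 - 0.15*11.1598 = -3.5941
y_raw = -3.4521 - 0.15*-56.3294 = 4.9973
Step 3: Project onto [-1, 5].
x_proj = clip(-3.5941) = -1.0
y_proj = clip(4.9973) = 4.9973
Step 4: Evaluate f.
f(-1.0, 4.9973) = 120.8333


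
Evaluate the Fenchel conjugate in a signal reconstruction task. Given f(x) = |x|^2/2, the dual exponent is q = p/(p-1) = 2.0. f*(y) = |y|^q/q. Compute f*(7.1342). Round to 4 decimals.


The conjugate exponent q satisfies 1/p + 1/q = 1.
p = 2, so q = 2/(2 - 1) = 2.0
|y|^q = 7.1342^2.0 = 50.8968
f*(7.1342) = 50.8968 / 2.0 = 25.4484


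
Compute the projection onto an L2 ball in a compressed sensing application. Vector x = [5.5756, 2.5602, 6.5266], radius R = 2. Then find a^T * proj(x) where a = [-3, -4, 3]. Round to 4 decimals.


Step 1: Compute ||x|| (intermediates to 6 decimals).
||x|| = sqrt(5.5756^2 + 2.5602^2 + 6.5266^2) = 8.957592
Step 2: Project.
Since ||x|| > R, scale = R/||x|| = 2/8.957592 = 0.223274, proj(x) = scale * x
proj(x) = [1.244887, 0.571626, 1.45722]
Step 3: Dot product.
a^T * proj(x) = -3*1.244887 - 4*0.571626 + 3*1.45722 = -1.6495


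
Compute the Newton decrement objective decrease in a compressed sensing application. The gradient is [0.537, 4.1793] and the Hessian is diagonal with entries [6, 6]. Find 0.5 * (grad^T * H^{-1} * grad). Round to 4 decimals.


Step 1: H is diagonal, so H^(-1) * g = [0.0895, 0.6966].
Step 2: g^T H^(-1) g = sum_i g_i^2 / H_ii
  = (0.537)^2/6 + (4.1793)^2/6
  = 0.0481 + 2.9111 = 2.9592
Step 3: Objective decrease = 0.5 * g^T H^(-1) g = 1.4796


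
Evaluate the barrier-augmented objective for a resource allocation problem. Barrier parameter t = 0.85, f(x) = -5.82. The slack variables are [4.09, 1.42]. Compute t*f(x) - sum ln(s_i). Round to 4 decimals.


Step 1: Compute log-barrier.
ln values: [1.4085, 0.3507]
phi = -(1.4085 + 0.3507) = -1.7592
Step 2: Compute augmented objective.
t*f(x) = 0.85*-5.82 = -4.947
Total = -4.947 - 1.7592 = -6.7062


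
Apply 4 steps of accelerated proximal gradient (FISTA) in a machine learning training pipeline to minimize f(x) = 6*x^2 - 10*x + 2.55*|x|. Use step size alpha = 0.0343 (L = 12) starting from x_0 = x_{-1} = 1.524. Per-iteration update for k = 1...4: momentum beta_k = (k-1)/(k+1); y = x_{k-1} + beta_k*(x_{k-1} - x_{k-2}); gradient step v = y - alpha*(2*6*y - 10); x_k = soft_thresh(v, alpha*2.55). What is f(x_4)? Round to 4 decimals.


FISTA on f(x) = 6*x^2 - 10*x + 2.55*|x|
L = 12, alpha = 0.0343
Iteration 1: beta = 0.0, y = 1.524 + 0.0*(1.524 - 1.524) = 1.524
  grad(y) = 8.288, v = y - alpha*grad = 1.2397
  prox(v) = soft_thresh(1.2397, 0.0875) = 1.1523
Iteration 2: beta = 0.3333, y = 1.1523 + 0.3333*(1.1523 - 1.524) = 1.0283
  grad(y) = 2.3401, v = y - alpha*grad = 0.9481
  prox(v) = soft_thresh(0.9481, 0.0875) = 0.8606
Iteration 3: beta = 0.5, y = 0.8606 + 0.5*(0.8606 - 1.1523) = 0.7148
  grad(y) = -1.4225, v = y - alpha*grad = 0.7636
  prox(v) = soft_thresh(0.7636, 0.0875) = 0.6761
Iteration 4: beta = 0.6, y = 0.6761 + 0.6*(0.6761 - 0.8606) = 0.5654
  grad(y) = -3.215, v = y - alpha*grad = 0.6757
  prox(v) = soft_thresh(0.6757, 0.0875) = 0.5882
f(x_4) = 6*0.5882^2 - 10*0.5882 + 2.55*|0.5882| = -2.3062


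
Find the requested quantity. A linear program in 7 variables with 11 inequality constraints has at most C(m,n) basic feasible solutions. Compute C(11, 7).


Each vertex corresponds to some choice of n active constraints out of m, so the number of vertices is at most C(m, n) = m! / (n!(m-n)!).
m = 11, n = 7
Numerator: 11 * 10 * 9 * 8 * 7 * 6 * 5
Denominator: 7! = 5040
C(11, 7) = 330


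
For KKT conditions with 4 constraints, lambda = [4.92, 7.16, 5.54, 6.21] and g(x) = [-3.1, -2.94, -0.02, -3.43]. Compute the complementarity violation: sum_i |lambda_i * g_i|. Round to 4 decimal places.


KKT complementary slackness check:
lambda_1 * g_1 = 4.92 * -3.1 = -15.252
lambda_2 * g_2 = 7.16 * -2.94 = -21.0504
lambda_3 * g_3 = 5.54 * -0.02 = -0.1108
lambda_4 * g_4 = 6.21 * -3.43 = -21.3003
Total violation = 15.252 + 21.0504 + 0.1108 + 21.3003 = 57.7135


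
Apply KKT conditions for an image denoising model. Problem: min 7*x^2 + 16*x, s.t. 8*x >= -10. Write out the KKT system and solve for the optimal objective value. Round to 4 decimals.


Step 1: Try lambda = 0 (constraint inactive).
Stationarity: 2*7*x + 16 = 0
x* = -16/(2*7) = -8/7 = -1.1429 (rounded; the exact value -8/7 is used below)
Check constraint: 8*-1.1429 = -9.1432 >= -10 -- satisfied.
Step 2: Compute optimal value.
f(x*) = 7*(-8/7)^2 + 16*(-8/7) = -9.1429


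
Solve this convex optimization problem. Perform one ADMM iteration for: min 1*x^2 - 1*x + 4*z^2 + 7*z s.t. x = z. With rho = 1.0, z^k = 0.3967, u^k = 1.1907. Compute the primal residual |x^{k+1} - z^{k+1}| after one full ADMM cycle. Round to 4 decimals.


ADMM iteration with rho = 1.0, z^k = 0.3967, u^k = 1.1907
Step 1: x-update.
Minimize 1*x^2 - 1*x + (1.0/2)*(x - 0.3967 + 1.1907)^2
FOC: (2*1 + 1.0)*x = 1 + 1.0*(0.3967 - 1.1907)
x^{k+1} = 0.0687
Step 2: z-update.
Minimize 4*z^2 + 7*z + (1.0/2)*(0.0687 - z + 1.1907)^2
FOC: (2*4 + 1.0)*z = -7 + 1.0*(0.0687 + 1.1907)
z^{k+1} = -0.6378
Step 3: u-update.
u^{k+1} = 1.1907 + 0.0687 + 0.6378 = 1.8972
Step 4: Primal residual = |0.0687 + 0.6378| = 0.7065


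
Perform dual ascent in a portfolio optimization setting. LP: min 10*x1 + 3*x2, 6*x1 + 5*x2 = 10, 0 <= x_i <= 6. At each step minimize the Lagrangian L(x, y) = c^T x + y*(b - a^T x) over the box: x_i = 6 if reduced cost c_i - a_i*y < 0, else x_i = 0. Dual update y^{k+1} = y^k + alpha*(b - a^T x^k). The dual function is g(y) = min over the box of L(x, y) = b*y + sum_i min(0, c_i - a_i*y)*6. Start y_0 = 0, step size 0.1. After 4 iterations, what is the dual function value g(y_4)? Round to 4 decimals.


Dual ascent for LP: min 10*x1 + 3*x2, 6*x1 + 5*x2 = 10, 0 <= x_i <= 6
Step 1: y^k = 0.0, reduced costs: (10.0, 3.0)
  x^k = (0.0, 0.0), subgradient = b - a^T x = 10.0
  y^{k+1} = 0.0 + 0.1*10.0 = 1.0
Step 2: y^k = 1.0, reduced costs: (4.0, -2.0)
  x^k = (0.0, 6.0), subgradient = b - a^T x = -20.0
  y^{k+1} = 1.0 + 0.1*-20.0 = -1.0
Step 3: y^k = -1.0, reduced costs: (16.0, 8.0)
  x^k = (0.0, 0.0), subgradient = b - a^T x = 10.0
  y^{k+1} = -1.0 + 0.1*10.0 = 0.0
Step 4: y^k = 0.0, reduced costs: (10.0, 3.0)
  x^k = (0.0, 0.0), subgradient = b - a^T x = 10.0
  y^{k+1} = 0.0 + 0.1*10.0 = 1.0
Dual objective at y_4 = 1.0: reduced costs (4.0, -2.0), box minimizer x = (0.0, 6.0)
g(y_4) = b*y + (c1 - a1*y)*x1 + (c2 - a2*y)*x2 = 10*1.0 + 4.0*0.0 + (-2.0)*6.0 = 10.0 + 0.0 - 12.0 = -2.0


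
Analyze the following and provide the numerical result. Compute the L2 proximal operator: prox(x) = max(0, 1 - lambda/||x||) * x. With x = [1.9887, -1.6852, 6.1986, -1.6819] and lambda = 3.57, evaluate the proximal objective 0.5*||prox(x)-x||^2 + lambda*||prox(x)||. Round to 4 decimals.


Step 1: Compute ||x||.
||x|| = 6.9315
Step 2: Compute scaling factor.
scale = max(0, 1 - 3.57/6.9315) = 0.485
Step 3: prox(x) = [0.9644, -0.8173, 3.0061, -0.8157]
||prox(x)|| = 3.3615
Step 4: Proximal objective.
0.5*||prox-x||^2 = 6.3725
lambda*||prox|| = 12.0006
Total = 18.3732


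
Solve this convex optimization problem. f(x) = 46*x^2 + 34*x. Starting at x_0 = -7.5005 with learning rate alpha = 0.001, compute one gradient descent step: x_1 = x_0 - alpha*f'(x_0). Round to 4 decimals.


We compute the gradient at x_0 and apply the update.
f'(x) = 92*x + 34
f'(-7.5005) = 92*-7.5005 + 34 = -656.046
x_1 = -7.5005 - 0.001*-656.046 = -6.8445


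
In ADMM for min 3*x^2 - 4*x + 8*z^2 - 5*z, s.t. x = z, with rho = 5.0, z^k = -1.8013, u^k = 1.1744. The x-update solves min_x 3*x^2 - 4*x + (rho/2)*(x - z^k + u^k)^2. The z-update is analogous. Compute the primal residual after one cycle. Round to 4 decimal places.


ADMM iteration with rho = 5.0, z^k = -1.8013, u^k = 1.1744
Step 1: x-update.
Minimize 3*x^2 - 4*x + (5.0/2)*(x + 1.8013 + 1.1744)^2
FOC: (2*3 + 5.0)*x = 4 + 5.0*(-1.8013 - 1.1744)
x^{k+1} = -0.989
Step 2: z-update.
Minimize 8*z^2 - 5*z + (5.0/2)*(-0.989 - z + 1.1744)^2
FOC: (2*8 + 5.0)*z = 5 + 5.0*(-0.989 + 1.1744)
z^{k+1} = 0.2822
Step 3: u-update.
u^{k+1} = 1.1744 - 0.989 - 0.2822 = -0.0968
Step 4: Primal residual = |-0.989 - 0.2822| = 1.2712


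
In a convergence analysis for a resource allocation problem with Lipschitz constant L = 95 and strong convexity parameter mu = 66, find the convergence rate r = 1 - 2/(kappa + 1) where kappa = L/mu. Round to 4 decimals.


Step 1: Compute the condition number.
kappa = L/mu = 95/66 = 1.4394
Step 2: Compute the convergence rate.
r = 1 - 2/(kappa + 1) = 1 - 2*mu/(L + mu) = (L - mu)/(L + mu) = 29/161 = 0.1801


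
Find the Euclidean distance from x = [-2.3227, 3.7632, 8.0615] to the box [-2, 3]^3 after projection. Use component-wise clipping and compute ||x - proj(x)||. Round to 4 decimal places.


Project each component onto [-2, 3].
clip(-2.3227) = -2.0, clip(3.7632) = 3.0, clip(8.0615) = 3.0
Projection = [-2.0, 3.0, 3.0]
Squared diffs: [0.1041, 0.5825, 25.6188]
Distance = sqrt(26.3054) = 5.1289


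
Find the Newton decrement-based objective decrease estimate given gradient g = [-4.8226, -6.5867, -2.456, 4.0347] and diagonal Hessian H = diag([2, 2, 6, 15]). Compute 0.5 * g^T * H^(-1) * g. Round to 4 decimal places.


Step 1: H is diagonal, so H^(-1) * g = [-2.4113, -3.2934, -0.4093, 0.269].
Step 2: g^T H^(-1) g = sum_i g_i^2 / H_ii
  = (-4.8226)^2/2 + (-6.5867)^2/2 + (-2.456)^2/6 + (4.0347)^2/15
  = 11.6287 + 21.6923 + 1.0053 + 1.0853 = 35.4116
Step 3: Objective decrease = 0.5 * g^T H^(-1) g = 17.7058


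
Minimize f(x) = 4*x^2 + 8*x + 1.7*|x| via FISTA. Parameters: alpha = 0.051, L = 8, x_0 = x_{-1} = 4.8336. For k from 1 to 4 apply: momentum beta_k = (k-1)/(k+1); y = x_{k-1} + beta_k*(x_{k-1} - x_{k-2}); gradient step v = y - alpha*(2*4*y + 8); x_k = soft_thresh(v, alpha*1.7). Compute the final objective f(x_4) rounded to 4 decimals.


FISTA on f(x) = 4*x^2 + 8*x + 1.7*|x|
L = 8, alpha = 0.051
Iteration 1: beta = 0.0, y = 4.8336 + 0.0*(4.8336 - 4.8336) = 4.8336
  grad(y) = 46.6688, v = y - alpha*grad = 2.4535
  prox(v) = soft_thresh(2.4535, 0.0867) = 2.3668
Iteration 2: beta = 0.3333, y = 2.3668 + 0.3333*(2.3668 - 4.8336) = 1.5445
  grad(y) = 20.3562, v = y - alpha*grad = 0.5064
  prox(v) = soft_thresh(0.5064, 0.0867) = 0.4197
Iteration 3: beta = 0.5, y = 0.4197 + 0.5*(0.4197 - 2.3668) = -0.5539
  grad(y) = 3.5687, v = y - alpha*grad = -0.7359
  prox(v) = soft_thresh(-0.7359, 0.0867) = -0.6492
Iteration 4: beta = 0.6, y = -0.6492 + 0.6*(-0.6492 - 0.4197) = -1.2905
  grad(y) = -2.3243, v = y - alpha*grad = -1.172
  prox(v) = soft_thresh(-1.172, 0.0867) = -1.0853
f(x_4) = 4*(-1.0853)^2 + 8*(-1.0853) + 1.7*|-1.0853| = -2.1259


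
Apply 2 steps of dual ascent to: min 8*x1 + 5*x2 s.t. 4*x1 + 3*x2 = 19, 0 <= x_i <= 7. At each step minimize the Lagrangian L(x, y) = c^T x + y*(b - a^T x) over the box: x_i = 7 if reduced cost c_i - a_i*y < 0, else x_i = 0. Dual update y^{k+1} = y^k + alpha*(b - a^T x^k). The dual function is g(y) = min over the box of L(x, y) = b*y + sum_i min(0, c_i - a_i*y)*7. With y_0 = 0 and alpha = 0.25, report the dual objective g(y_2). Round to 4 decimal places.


Dual ascent for LP: min 8*x1 + 5*x2, 4*x1 + 3*x2 = 19, 0 <= x_i <= 7
Step 1: y^k = 0.0, reduced costs: (8.0, 5.0)
  x^k = (0.0, 0.0), subgradient = b - a^T x = 19.0
  y^{k+1} = 0.0 + 0.25*19.0 = 4.75
Step 2: y^k = 4.75, reduced costs: (-11.0, -9.25)
  x^k = (7.0, 7.0), subgradient = b - a^T x = -30.0
  y^{k+1} = 4.75 + 0.25*-30.0 = -2.75
Dual objective at y_2 = -2.75: reduced costs (19.0, 13.25), box minimizer x = (0.0, 0.0)
g(y_2) = b*y + (c1 - a1*y)*x1 + (c2 - a2*y)*x2 = 19*(-2.75) + 19.0*0.0 + 13.25*0.0 = -52.25 + 0.0 + 0.0 = -52.25
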